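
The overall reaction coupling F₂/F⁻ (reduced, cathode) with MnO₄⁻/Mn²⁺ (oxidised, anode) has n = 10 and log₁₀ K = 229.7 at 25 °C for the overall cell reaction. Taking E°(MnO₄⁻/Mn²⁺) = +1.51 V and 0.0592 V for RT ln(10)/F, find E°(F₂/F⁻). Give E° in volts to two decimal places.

+2.87 V

E°cell = (0.0592/n)·log K = (0.0592/10)(229.7) = +1.360 V.
Since F₂/F⁻ is the cathode and MnO₄⁻/Mn²⁺ the anode, E°cell = E°(F₂/F⁻) − E°(MnO₄⁻/Mn²⁺).
So E°(F₂/F⁻) = E°cell + E°(MnO₄⁻/Mn²⁺) = +1.360 + (+1.51) = +2.87 V.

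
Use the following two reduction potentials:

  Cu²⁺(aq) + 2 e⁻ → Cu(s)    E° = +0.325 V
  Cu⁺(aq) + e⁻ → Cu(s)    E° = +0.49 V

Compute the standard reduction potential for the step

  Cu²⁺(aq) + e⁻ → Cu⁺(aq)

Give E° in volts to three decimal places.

Sequential free energies add, so n₃E°₃ = n₁E°₁ + n₂E°₂.
With n₃ = 2, and the known step contributing 1×(+0.49) V, the unknown satisfies 1·E° = 2×(+0.325) − 1×(+0.49) = +0.160.
E° = +0.160 / 1 = +0.160 V.

+0.160 V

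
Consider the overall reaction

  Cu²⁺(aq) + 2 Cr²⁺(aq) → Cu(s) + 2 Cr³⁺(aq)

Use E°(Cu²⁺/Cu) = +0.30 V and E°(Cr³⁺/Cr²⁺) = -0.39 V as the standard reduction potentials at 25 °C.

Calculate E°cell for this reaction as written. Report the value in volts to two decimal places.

+0.69 V

The Cu²⁺/Cu couple has the higher reduction potential, so it is the cathode; Cr³⁺/Cr²⁺ is oxidised at the anode.
E°cell = E°(cathode) − E°(anode) = (+0.30) − (-0.39) = +0.69 V.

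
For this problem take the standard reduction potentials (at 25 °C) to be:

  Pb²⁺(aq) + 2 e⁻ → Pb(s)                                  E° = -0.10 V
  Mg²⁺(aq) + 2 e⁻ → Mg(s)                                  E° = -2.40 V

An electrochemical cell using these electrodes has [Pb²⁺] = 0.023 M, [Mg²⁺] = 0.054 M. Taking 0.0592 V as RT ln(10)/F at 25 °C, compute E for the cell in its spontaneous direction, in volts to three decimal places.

+2.289 V

Pb²⁺/Pb is the cathode (higher E°), Mg²⁺/Mg the anode: E°cell = -0.10 − (-2.40) = +2.30 V, n = 2.
Overall: Pb²⁺(aq) + Mg(s) → Pb(s) + Mg²⁺(aq)
Q = [Mg²⁺] / ([Pb²⁺]); log Q = 0.371.
E = E° − (0.0592/n) log Q = +2.30 − (0.0592/2)(0.371) = +2.289 V.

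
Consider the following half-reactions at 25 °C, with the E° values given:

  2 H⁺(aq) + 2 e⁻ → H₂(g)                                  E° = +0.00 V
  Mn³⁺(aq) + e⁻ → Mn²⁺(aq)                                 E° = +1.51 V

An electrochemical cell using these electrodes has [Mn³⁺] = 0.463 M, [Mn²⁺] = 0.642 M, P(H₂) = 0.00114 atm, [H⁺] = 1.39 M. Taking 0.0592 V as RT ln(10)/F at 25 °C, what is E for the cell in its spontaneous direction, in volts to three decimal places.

+1.406 V

Mn³⁺/Mn²⁺ is the cathode (higher E°), H⁺/H₂ the anode: E°cell = +1.51 − (+0.00) = +1.51 V, n = 2.
Overall: 2 Mn³⁺(aq) + H₂(g) → 2 Mn²⁺(aq) + 2 H⁺(aq)
Q = [Mn²⁺]^2·[H⁺]^2 / ([Mn³⁺]^2·P(H₂)); log Q = 3.513.
E = E° − (0.0592/n) log Q = +1.51 − (0.0592/2)(3.513) = +1.406 V.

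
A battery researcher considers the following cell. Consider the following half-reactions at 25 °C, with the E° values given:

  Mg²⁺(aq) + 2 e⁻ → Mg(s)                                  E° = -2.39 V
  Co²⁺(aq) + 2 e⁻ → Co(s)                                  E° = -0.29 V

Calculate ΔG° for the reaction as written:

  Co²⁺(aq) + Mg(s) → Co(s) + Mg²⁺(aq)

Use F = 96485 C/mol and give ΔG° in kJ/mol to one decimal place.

As written, Co²⁺/Co is reduced (cathode) and Mg²⁺/Mg is oxidised (anode), so E°cell = (-0.29) − (-2.39) = +2.10 V.
Balancing electrons gives n = 2.
ΔG° = −nFE° = −(2)(96485)(+2.10) = -405,237 J = -405.2 kJ/mol.

-405.2 kJ/mol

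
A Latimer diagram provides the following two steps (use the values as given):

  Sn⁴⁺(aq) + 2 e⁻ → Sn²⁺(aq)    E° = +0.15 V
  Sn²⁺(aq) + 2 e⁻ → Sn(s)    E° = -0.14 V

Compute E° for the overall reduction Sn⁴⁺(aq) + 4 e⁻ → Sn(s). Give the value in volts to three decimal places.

+0.005 V

Standard free energies of sequential steps add: ΔG°₃ = ΔG°₁ + ΔG°₂, so n₃E°₃ = n₁E°₁ + n₂E°₂.
E°₃ = (2×+0.15 + 2×-0.14) / 4 = (+0.020) / 4 = +0.005 V.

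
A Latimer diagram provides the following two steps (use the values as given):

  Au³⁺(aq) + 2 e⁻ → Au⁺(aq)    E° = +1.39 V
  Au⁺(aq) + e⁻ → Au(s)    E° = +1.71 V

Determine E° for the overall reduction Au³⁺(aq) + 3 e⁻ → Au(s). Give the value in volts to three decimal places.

Standard free energies of sequential steps add: ΔG°₃ = ΔG°₁ + ΔG°₂, so n₃E°₃ = n₁E°₁ + n₂E°₂.
E°₃ = (2×+1.39 + 1×+1.71) / 3 = (+4.490) / 3 = +1.497 V.

+1.497 V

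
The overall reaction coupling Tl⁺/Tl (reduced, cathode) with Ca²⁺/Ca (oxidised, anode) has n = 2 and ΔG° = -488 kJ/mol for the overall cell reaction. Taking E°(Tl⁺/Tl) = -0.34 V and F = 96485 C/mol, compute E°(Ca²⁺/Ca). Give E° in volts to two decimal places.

E°cell = −ΔG°/(nF) = −(-488×10³)/((2)(96485)) = +2.529 V.
Since Tl⁺/Tl is the cathode and Ca²⁺/Ca the anode, E°cell = E°(Tl⁺/Tl) − E°(Ca²⁺/Ca).
So E°(Ca²⁺/Ca) = E°(Tl⁺/Tl) − E°cell = (-0.34) − (+2.529) = -2.87 V.

-2.87 V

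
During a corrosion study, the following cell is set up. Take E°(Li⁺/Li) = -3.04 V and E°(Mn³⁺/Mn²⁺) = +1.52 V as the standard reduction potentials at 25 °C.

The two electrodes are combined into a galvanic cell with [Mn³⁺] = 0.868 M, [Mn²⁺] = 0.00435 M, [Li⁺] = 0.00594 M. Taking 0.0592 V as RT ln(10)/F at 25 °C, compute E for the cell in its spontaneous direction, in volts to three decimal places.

+4.828 V

Mn³⁺/Mn²⁺ is the cathode (higher E°), Li⁺/Li the anode: E°cell = +1.52 − (-3.04) = +4.56 V, n = 1.
Overall: Mn³⁺(aq) + Li(s) → Mn²⁺(aq) + Li⁺(aq)
Q = [Mn²⁺]·[Li⁺] / ([Mn³⁺]); log Q = -4.526.
E = E° − (0.0592/n) log Q = +4.56 − (0.0592/1)(-4.526) = +4.828 V.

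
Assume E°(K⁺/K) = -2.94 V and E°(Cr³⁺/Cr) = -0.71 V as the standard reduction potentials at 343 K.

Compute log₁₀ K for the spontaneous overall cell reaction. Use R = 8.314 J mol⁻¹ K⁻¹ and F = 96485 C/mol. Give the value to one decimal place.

Cathode: Cr³⁺/Cr; anode: K⁺/K. E°cell = (-0.71) − (-2.94) = +2.23 V, with n = 3.
ΔG° = −nFE° = −RT ln K, so ln K = nFE°/(RT) = (3)(96485)(+2.23) / ((8.314)(343)) = 226.351.
log₁₀ K = 226.351 / ln 10 = 98.3.

98.3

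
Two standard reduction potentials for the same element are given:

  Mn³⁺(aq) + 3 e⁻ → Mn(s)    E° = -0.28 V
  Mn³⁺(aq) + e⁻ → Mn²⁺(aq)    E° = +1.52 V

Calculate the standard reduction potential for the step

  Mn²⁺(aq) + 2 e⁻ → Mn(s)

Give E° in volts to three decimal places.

Sequential free energies add, so n₃E°₃ = n₁E°₁ + n₂E°₂.
With n₃ = 3, and the known step contributing 1×(+1.52) V, the unknown satisfies 2·E° = 3×(-0.28) − 1×(+1.52) = -2.360.
E° = -2.360 / 2 = -1.180 V.

-1.180 V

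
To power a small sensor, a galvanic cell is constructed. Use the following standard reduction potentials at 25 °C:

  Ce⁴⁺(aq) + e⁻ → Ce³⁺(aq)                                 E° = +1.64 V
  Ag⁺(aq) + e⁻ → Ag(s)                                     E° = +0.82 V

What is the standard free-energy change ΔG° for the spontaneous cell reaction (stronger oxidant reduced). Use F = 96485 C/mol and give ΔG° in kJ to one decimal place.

Ce⁴⁺/Ce³⁺ (E° = +1.64 V) is the cathode; Ag⁺/Ag (E° = +0.82 V) is the anode, so E°cell = +0.82 V.
Balancing electrons gives n = 1 (lcm of 1 and 1).
ΔG° = −nFE° = −(1)(96485)(+0.82) = -79,118 J = -79.1 kJ.

-79.1 kJ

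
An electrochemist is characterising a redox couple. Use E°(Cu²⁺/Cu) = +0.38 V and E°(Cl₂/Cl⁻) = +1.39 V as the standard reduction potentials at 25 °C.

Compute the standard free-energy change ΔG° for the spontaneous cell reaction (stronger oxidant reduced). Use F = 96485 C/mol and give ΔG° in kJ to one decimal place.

Cl₂/Cl⁻ (E° = +1.39 V) is the cathode; Cu²⁺/Cu (E° = +0.38 V) is the anode, so E°cell = +1.01 V.
Balancing electrons gives n = 2 (lcm of 2 and 2).
ΔG° = −nFE° = −(2)(96485)(+1.01) = -194,900 J = -194.9 kJ.

-194.9 kJ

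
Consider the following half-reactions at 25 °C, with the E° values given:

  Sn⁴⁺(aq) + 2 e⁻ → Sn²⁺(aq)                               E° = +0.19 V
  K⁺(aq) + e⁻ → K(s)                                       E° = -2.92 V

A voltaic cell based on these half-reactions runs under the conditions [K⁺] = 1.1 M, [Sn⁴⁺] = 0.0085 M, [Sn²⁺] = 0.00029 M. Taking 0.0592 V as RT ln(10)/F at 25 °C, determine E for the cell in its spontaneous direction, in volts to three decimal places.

Sn⁴⁺/Sn²⁺ is the cathode (higher E°), K⁺/K the anode: E°cell = +0.19 − (-2.92) = +3.11 V, n = 2.
Overall: Sn⁴⁺(aq) + 2 K(s) → Sn²⁺(aq) + 2 K⁺(aq)
Q = [Sn²⁺]·[K⁺]^2 / ([Sn⁴⁺]); log Q = -1.384.
E = E° − (0.0592/n) log Q = +3.11 − (0.0592/2)(-1.384) = +3.151 V.

+3.151 V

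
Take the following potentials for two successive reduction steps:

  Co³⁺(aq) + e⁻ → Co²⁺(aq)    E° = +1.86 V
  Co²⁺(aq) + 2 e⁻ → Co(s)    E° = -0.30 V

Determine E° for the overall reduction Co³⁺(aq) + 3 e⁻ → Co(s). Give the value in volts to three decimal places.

Standard free energies of sequential steps add: ΔG°₃ = ΔG°₁ + ΔG°₂, so n₃E°₃ = n₁E°₁ + n₂E°₂.
E°₃ = (1×+1.86 + 2×-0.30) / 3 = (+1.260) / 3 = +0.420 V.

+0.420 V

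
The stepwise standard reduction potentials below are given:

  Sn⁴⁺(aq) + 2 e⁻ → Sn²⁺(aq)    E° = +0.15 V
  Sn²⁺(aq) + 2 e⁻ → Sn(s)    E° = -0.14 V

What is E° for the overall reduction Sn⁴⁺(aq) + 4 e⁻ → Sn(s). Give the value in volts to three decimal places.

+0.005 V

Adding the free-energy changes (−nFE°) of the two steps gives −n₃FE°₃ = −n₁FE°₁ − n₂FE°₂.
E°₃ = (2×+0.15 + 2×-0.14) / 4 = (+0.020) / 4 = +0.005 V.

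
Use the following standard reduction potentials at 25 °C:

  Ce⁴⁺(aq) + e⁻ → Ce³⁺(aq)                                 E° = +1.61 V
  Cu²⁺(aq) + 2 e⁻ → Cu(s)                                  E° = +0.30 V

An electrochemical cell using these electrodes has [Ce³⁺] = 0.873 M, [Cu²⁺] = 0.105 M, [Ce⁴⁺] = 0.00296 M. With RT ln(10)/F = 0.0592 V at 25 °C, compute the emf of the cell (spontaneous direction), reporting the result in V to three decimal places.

+1.193 V

Ce⁴⁺/Ce³⁺ is the cathode (higher E°), Cu²⁺/Cu the anode: E°cell = +1.61 − (+0.30) = +1.31 V, n = 2.
Overall: 2 Ce⁴⁺(aq) + Cu(s) → 2 Ce³⁺(aq) + Cu²⁺(aq)
Q = [Ce³⁺]^2·[Cu²⁺] / ([Ce⁴⁺]^2); log Q = 3.961.
E = E° − (0.0592/n) log Q = +1.31 − (0.0592/2)(3.961) = +1.193 V.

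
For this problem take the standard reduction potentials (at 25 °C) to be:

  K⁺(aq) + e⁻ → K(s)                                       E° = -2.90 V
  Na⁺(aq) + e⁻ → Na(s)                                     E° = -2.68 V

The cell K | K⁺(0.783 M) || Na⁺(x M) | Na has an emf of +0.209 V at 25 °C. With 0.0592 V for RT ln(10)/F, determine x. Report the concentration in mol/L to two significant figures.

0.51 M

Na⁺/Na is the cathode, K⁺/K the anode: E°cell = +0.22 V, n = 1.
Overall reaction: Na⁺(aq) + K(s) → Na(s) + K⁺(aq); Q = [K⁺]^1/[Na⁺]^1.
From E = E° − (0.0592/n) log Q: log Q = (E° − E)·n/0.0592 = (+0.22 − (+0.209))·1/0.0592 = 0.1858.
So 1·log[Na⁺] = 1·log(0.783) − log Q = -0.1062 − (0.1858) = -0.2920; [Na⁺] = 10^(-0.2920) ≈ 0.51 M.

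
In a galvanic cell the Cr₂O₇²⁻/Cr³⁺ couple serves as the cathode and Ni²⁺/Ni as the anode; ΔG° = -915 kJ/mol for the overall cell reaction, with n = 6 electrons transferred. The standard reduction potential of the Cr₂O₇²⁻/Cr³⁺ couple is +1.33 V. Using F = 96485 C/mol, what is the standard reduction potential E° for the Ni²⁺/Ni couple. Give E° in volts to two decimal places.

E°cell = −ΔG°/(nF) = −(-915×10³)/((6)(96485)) = +1.581 V.
Since Cr₂O₇²⁻/Cr³⁺ is the cathode and Ni²⁺/Ni the anode, E°cell = E°(Cr₂O₇²⁻/Cr³⁺) − E°(Ni²⁺/Ni).
So E°(Ni²⁺/Ni) = E°(Cr₂O₇²⁻/Cr³⁺) − E°cell = (+1.33) − (+1.581) = -0.25 V.

-0.25 V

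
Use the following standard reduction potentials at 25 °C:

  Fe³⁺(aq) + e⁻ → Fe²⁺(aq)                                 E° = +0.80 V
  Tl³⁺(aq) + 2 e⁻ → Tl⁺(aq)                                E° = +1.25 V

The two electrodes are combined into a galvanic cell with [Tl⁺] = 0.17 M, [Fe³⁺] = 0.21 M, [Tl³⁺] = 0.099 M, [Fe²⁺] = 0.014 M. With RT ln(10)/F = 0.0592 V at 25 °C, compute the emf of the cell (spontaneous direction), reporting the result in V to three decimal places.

+0.373 V

Tl³⁺/Tl⁺ is the cathode (higher E°), Fe³⁺/Fe²⁺ the anode: E°cell = +1.25 − (+0.80) = +0.45 V, n = 2.
Overall: Tl³⁺(aq) + 2 Fe²⁺(aq) → Tl⁺(aq) + 2 Fe³⁺(aq)
Q = [Tl⁺]·[Fe³⁺]^2 / ([Tl³⁺]·[Fe²⁺]^2); log Q = 2.587.
E = E° − (0.0592/n) log Q = +0.45 − (0.0592/2)(2.587) = +0.373 V.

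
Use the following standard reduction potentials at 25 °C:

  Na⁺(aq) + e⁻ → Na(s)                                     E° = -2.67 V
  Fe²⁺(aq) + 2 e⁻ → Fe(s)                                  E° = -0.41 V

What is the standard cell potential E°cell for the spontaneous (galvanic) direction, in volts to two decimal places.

The Fe²⁺/Fe couple has the higher reduction potential, so it is the cathode; Na⁺/Na is oxidised at the anode.
E°cell = E°(cathode) − E°(anode) = (-0.41) − (-2.67) = +2.26 V.

+2.26 V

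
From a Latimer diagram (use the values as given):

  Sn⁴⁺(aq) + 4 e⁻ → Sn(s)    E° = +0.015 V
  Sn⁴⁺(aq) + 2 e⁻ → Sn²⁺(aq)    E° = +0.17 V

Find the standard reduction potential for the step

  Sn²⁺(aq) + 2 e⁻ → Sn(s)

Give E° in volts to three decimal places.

-0.140 V

Sequential free energies add, so n₃E°₃ = n₁E°₁ + n₂E°₂.
With n₃ = 4, and the known step contributing 2×(+0.17) V, the unknown satisfies 2·E° = 4×(+0.015) − 2×(+0.17) = -0.280.
E° = -0.280 / 2 = -0.140 V.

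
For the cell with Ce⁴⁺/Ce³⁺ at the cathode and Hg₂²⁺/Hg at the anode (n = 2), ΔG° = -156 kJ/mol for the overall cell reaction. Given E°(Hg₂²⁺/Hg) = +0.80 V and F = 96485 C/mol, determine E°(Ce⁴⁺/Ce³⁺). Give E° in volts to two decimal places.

+1.61 V

E°cell = −ΔG°/(nF) = −(-156×10³)/((2)(96485)) = +0.808 V.
Since Ce⁴⁺/Ce³⁺ is the cathode and Hg₂²⁺/Hg the anode, E°cell = E°(Ce⁴⁺/Ce³⁺) − E°(Hg₂²⁺/Hg).
So E°(Ce⁴⁺/Ce³⁺) = E°cell + E°(Hg₂²⁺/Hg) = +0.808 + (+0.80) = +1.61 V.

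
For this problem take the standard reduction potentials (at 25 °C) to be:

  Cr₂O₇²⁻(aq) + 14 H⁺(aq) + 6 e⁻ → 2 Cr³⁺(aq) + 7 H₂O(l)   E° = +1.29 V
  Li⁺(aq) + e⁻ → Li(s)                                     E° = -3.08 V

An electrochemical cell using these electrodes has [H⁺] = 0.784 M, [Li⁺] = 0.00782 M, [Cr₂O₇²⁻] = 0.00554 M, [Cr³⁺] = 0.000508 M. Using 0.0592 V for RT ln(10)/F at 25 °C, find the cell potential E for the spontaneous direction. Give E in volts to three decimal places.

Cr₂O₇²⁻/Cr³⁺ is the cathode (higher E°), Li⁺/Li the anode: E°cell = +1.29 − (-3.08) = +4.37 V, n = 6.
Overall: Cr₂O₇²⁻(aq) + 14 H⁺(aq) + 6 Li(s) → 2 Cr³⁺(aq) + 7 H₂O(l) + 6 Li⁺(aq)
Q = [Cr³⁺]^2·[Li⁺]^6 / ([Cr₂O₇²⁻]·[H⁺]^14); log Q = -15.493.
E = E° − (0.0592/n) log Q = +4.37 − (0.0592/6)(-15.493) = +4.523 V.

+4.523 V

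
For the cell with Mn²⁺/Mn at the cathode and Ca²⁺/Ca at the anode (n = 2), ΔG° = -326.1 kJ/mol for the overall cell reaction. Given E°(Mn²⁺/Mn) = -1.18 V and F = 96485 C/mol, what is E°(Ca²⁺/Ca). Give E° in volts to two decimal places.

-2.87 V

E°cell = −ΔG°/(nF) = −(-326.1×10³)/((2)(96485)) = +1.690 V.
Since Mn²⁺/Mn is the cathode and Ca²⁺/Ca the anode, E°cell = E°(Mn²⁺/Mn) − E°(Ca²⁺/Ca).
So E°(Ca²⁺/Ca) = E°(Mn²⁺/Mn) − E°cell = (-1.18) − (+1.690) = -2.87 V.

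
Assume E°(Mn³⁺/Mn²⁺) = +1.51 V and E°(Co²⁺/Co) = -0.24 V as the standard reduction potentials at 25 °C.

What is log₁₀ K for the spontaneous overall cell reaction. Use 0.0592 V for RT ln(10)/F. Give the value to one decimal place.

Cathode: Mn³⁺/Mn²⁺; anode: Co²⁺/Co. E°cell = +1.75 V, n = 2.
log K = nE°cell / 0.0592 = (2)(+1.75) / 0.0592 = 59.1.

59.1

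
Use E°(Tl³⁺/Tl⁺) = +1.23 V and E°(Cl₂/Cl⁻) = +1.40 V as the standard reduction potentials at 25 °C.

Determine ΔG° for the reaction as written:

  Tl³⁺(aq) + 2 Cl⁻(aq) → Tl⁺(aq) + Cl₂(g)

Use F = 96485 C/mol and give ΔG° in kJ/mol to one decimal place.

+32.8 kJ/mol

As written, Tl³⁺/Tl⁺ is reduced (cathode) and Cl₂/Cl⁻ is oxidised (anode), so E°cell = (+1.23) − (+1.40) = -0.17 V.
Balancing electrons gives n = 2.
ΔG° = −nFE° = −(2)(96485)(-0.17) = 32,805 J = +32.8 kJ/mol.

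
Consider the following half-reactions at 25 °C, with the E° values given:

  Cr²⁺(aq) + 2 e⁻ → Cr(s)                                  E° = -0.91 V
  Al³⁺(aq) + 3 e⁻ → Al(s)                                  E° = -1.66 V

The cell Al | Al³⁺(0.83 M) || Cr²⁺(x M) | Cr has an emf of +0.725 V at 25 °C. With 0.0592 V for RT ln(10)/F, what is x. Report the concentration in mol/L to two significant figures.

0.13 M

Cr²⁺/Cr is the cathode, Al³⁺/Al the anode: E°cell = +0.75 V, n = 6.
Overall reaction: 3 Cr²⁺(aq) + 2 Al(s) → 3 Cr(s) + 2 Al³⁺(aq); Q = [Al³⁺]^2/[Cr²⁺]^3.
From E = E° − (0.0592/n) log Q: log Q = (E° − E)·n/0.0592 = (+0.75 − (+0.725))·6/0.0592 = 2.5338.
So 3·log[Cr²⁺] = 2·log(0.83) − log Q = -0.1618 − (2.5338) = -2.6956; log[Cr²⁺] = -2.6956 / 3 = -0.8985; [Cr²⁺] = 10^(-0.8985) ≈ 0.13 M.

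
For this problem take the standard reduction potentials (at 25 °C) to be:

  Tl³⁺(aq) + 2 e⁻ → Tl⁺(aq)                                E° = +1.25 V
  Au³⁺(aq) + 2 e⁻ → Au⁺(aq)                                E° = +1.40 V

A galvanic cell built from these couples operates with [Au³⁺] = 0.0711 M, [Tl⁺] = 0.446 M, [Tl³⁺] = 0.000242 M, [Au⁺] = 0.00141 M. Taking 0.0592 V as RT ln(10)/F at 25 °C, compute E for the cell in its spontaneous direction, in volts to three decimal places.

+0.297 V

Au³⁺/Au⁺ is the cathode (higher E°), Tl³⁺/Tl⁺ the anode: E°cell = +1.40 − (+1.25) = +0.15 V, n = 2.
Overall: Au³⁺(aq) + Tl⁺(aq) → Au⁺(aq) + Tl³⁺(aq)
Q = [Au⁺]·[Tl³⁺] / ([Au³⁺]·[Tl⁺]); log Q = -4.968.
E = E° − (0.0592/n) log Q = +0.15 − (0.0592/2)(-4.968) = +0.297 V.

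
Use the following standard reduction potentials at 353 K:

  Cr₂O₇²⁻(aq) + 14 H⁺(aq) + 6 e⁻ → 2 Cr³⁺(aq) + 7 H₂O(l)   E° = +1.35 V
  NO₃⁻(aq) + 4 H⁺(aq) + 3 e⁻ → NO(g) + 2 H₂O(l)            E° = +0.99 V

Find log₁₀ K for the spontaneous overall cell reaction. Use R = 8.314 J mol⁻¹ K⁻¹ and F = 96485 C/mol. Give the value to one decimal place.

30.8

Cathode: Cr₂O₇²⁻/Cr³⁺; anode: NO₃⁻/NO. E°cell = (+1.35) − (+0.99) = +0.36 V, with n = 6.
ΔG° = −nFE° = −RT ln K, so ln K = nFE°/(RT) = (6)(96485)(+0.36) / ((8.314)(353)) = 71.012.
log₁₀ K = 71.012 / ln 10 = 30.8.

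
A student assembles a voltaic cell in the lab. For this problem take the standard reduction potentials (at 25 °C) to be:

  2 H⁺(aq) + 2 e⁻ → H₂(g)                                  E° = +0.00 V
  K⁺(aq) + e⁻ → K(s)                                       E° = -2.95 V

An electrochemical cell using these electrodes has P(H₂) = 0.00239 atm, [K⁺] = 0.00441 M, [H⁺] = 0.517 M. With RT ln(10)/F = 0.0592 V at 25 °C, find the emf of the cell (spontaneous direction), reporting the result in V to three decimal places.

H⁺/H₂ is the cathode (higher E°), K⁺/K the anode: E°cell = +0.00 − (-2.95) = +2.95 V, n = 2.
Overall: 2 H⁺(aq) + 2 K(s) → H₂(g) + 2 K⁺(aq)
Q = P(H₂)·[K⁺]^2 / ([H⁺]^2); log Q = -6.760.
E = E° − (0.0592/n) log Q = +2.95 − (0.0592/2)(-6.760) = +3.150 V.

+3.150 V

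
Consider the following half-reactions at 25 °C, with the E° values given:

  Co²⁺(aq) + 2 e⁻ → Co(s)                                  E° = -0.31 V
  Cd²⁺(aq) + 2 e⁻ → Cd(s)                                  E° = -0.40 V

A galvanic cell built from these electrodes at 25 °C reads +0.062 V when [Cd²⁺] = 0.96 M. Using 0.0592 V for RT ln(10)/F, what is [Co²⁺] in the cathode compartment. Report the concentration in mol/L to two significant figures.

0.11 M

Co²⁺/Co is the cathode, Cd²⁺/Cd the anode: E°cell = +0.09 V, n = 2.
Overall reaction: Co²⁺(aq) + Cd(s) → Co(s) + Cd²⁺(aq); Q = [Cd²⁺]^1/[Co²⁺]^1.
From E = E° − (0.0592/n) log Q: log Q = (E° − E)·n/0.0592 = (+0.09 − (+0.062))·2/0.0592 = 0.9459.
So 1·log[Co²⁺] = 1·log(0.96) − log Q = -0.0177 − (0.9459) = -0.9636; [Co²⁺] = 10^(-0.9636) ≈ 0.11 M.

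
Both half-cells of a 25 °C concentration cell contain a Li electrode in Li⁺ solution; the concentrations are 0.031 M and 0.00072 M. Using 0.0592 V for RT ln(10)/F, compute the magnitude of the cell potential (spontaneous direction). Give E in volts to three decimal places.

+0.097 V

For a concentration cell E°cell = 0. The 0.031 M side is the cathode (reduction is favoured where [Li⁺] is higher).
With n = 1, E = −(0.0592/1) log([Li⁺]ₐₙ/[Li⁺]꜀ₐₜ) = −(0.0592/1) log(0.00072/0.031) = −(0.0592/1)(-1.634) = +0.097 V.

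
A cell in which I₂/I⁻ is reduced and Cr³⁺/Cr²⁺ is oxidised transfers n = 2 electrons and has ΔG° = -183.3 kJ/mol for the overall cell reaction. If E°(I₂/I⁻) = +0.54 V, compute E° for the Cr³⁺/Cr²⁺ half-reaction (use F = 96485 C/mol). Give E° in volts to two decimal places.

-0.41 V

E°cell = −ΔG°/(nF) = −(-183.3×10³)/((2)(96485)) = +0.950 V.
Since I₂/I⁻ is the cathode and Cr³⁺/Cr²⁺ the anode, E°cell = E°(I₂/I⁻) − E°(Cr³⁺/Cr²⁺).
So E°(Cr³⁺/Cr²⁺) = E°(I₂/I⁻) − E°cell = (+0.54) − (+0.950) = -0.41 V.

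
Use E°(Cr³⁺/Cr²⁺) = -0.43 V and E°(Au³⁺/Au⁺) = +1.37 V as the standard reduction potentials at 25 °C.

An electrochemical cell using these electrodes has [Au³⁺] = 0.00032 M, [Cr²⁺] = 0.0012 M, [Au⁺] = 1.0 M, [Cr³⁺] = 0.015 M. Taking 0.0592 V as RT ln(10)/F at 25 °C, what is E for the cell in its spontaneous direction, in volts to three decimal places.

Au³⁺/Au⁺ is the cathode (higher E°), Cr³⁺/Cr²⁺ the anode: E°cell = +1.37 − (-0.43) = +1.80 V, n = 2.
Overall: Au³⁺(aq) + 2 Cr²⁺(aq) → Au⁺(aq) + 2 Cr³⁺(aq)
Q = [Au⁺]·[Cr³⁺]^2 / ([Au³⁺]·[Cr²⁺]^2); log Q = 5.689.
E = E° − (0.0592/n) log Q = +1.80 − (0.0592/2)(5.689) = +1.632 V.

+1.632 V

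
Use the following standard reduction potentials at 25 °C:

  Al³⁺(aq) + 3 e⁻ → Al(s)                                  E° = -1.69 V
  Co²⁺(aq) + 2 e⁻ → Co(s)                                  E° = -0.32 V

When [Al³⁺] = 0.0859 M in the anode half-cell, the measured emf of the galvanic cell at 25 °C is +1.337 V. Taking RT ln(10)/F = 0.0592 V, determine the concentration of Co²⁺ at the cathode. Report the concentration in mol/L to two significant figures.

0.015 M

Co²⁺/Co is the cathode, Al³⁺/Al the anode: E°cell = +1.37 V, n = 6.
Overall reaction: 3 Co²⁺(aq) + 2 Al(s) → 3 Co(s) + 2 Al³⁺(aq); Q = [Al³⁺]^2/[Co²⁺]^3.
From E = E° − (0.0592/n) log Q: log Q = (E° − E)·n/0.0592 = (+1.37 − (+1.337))·6/0.0592 = 3.3446.
So 3·log[Co²⁺] = 2·log(0.0859) − log Q = -2.1320 − (3.3446) = -5.4766; log[Co²⁺] = -5.4766 / 3 = -1.8255; [Co²⁺] = 10^(-1.8255) ≈ 0.015 M.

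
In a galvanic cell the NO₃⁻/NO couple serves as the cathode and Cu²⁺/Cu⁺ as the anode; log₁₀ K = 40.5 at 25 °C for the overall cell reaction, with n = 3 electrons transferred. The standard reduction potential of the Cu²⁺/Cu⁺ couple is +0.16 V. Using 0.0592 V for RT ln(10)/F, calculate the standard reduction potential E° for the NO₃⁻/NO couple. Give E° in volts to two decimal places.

E°cell = (0.0592/n)·log K = (0.0592/3)(40.5) = +0.799 V.
Since NO₃⁻/NO is the cathode and Cu²⁺/Cu⁺ the anode, E°cell = E°(NO₃⁻/NO) − E°(Cu²⁺/Cu⁺).
So E°(NO₃⁻/NO) = E°cell + E°(Cu²⁺/Cu⁺) = +0.799 + (+0.16) = +0.96 V.

+0.96 V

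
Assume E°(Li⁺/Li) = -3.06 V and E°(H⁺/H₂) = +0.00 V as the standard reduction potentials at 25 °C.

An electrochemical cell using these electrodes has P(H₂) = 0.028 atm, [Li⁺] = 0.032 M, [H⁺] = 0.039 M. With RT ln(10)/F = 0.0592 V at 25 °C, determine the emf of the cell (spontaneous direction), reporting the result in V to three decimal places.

H⁺/H₂ is the cathode (higher E°), Li⁺/Li the anode: E°cell = +0.00 − (-3.06) = +3.06 V, n = 2.
Overall: 2 H⁺(aq) + 2 Li(s) → H₂(g) + 2 Li⁺(aq)
Q = P(H₂)·[Li⁺]^2 / ([H⁺]^2); log Q = -1.725.
E = E° − (0.0592/n) log Q = +3.06 − (0.0592/2)(-1.725) = +3.111 V.

+3.111 V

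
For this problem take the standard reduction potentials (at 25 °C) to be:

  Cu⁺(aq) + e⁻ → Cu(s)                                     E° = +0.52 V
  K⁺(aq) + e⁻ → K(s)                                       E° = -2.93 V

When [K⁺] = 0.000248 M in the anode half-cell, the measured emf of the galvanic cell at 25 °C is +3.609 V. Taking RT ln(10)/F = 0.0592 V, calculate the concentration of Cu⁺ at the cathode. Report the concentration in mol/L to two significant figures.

0.12 M

Cu⁺/Cu is the cathode, K⁺/K the anode: E°cell = +3.45 V, n = 1.
Overall reaction: Cu⁺(aq) + K(s) → Cu(s) + K⁺(aq); Q = [K⁺]^1/[Cu⁺]^1.
From E = E° − (0.0592/n) log Q: log Q = (E° − E)·n/0.0592 = (+3.45 − (+3.609))·1/0.0592 = -2.6858.
So 1·log[Cu⁺] = 1·log(0.000248) − log Q = -3.6055 − (-2.6858) = -0.9197; [Cu⁺] = 10^(-0.9197) ≈ 0.12 M.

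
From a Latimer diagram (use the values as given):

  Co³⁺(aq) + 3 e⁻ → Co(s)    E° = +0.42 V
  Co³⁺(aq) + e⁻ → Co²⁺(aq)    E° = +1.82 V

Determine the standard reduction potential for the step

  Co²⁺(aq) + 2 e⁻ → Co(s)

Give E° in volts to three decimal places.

Sequential free energies add, so n₃E°₃ = n₁E°₁ + n₂E°₂.
With n₃ = 3, and the known step contributing 1×(+1.82) V, the unknown satisfies 2·E° = 3×(+0.42) − 1×(+1.82) = -0.560.
E° = -0.560 / 2 = -0.280 V.

-0.280 V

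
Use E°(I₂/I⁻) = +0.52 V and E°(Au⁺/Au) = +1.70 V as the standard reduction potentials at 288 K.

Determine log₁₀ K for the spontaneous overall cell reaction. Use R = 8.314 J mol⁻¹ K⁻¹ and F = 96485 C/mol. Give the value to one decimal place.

41.3

Cathode: Au⁺/Au; anode: I₂/I⁻. E°cell = (+1.70) − (+0.52) = +1.18 V, with n = 2.
ΔG° = −nFE° = −RT ln K, so ln K = nFE°/(RT) = (2)(96485)(+1.18) / ((8.314)(288)) = 95.098.
log₁₀ K = 95.098 / ln 10 = 41.3.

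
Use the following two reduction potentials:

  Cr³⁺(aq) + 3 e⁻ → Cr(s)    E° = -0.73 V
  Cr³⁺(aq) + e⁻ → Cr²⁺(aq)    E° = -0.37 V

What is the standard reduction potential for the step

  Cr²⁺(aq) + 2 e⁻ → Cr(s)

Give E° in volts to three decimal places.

Sequential free energies add, so n₃E°₃ = n₁E°₁ + n₂E°₂.
With n₃ = 3, and the known step contributing 1×(-0.37) V, the unknown satisfies 2·E° = 3×(-0.73) − 1×(-0.37) = -1.820.
E° = -1.820 / 2 = -0.910 V.

-0.910 V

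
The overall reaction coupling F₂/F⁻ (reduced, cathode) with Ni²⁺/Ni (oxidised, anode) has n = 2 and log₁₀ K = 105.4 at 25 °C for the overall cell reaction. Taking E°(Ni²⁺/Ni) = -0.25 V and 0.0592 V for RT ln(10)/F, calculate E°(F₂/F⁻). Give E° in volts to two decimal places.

E°cell = (0.0592/n)·log K = (0.0592/2)(105.4) = +3.120 V.
Since F₂/F⁻ is the cathode and Ni²⁺/Ni the anode, E°cell = E°(F₂/F⁻) − E°(Ni²⁺/Ni).
So E°(F₂/F⁻) = E°cell + E°(Ni²⁺/Ni) = +3.120 + (-0.25) = +2.87 V.

+2.87 V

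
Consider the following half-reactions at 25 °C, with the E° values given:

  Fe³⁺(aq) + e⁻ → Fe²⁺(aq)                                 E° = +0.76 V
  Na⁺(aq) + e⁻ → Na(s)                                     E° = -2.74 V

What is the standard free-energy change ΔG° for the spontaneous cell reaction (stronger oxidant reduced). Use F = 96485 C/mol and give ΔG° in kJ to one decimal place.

Fe³⁺/Fe²⁺ (E° = +0.76 V) is the cathode; Na⁺/Na (E° = -2.74 V) is the anode, so E°cell = +3.50 V.
Balancing electrons gives n = 1 (lcm of 1 and 1).
ΔG° = −nFE° = −(1)(96485)(+3.50) = -337,698 J = -337.7 kJ.

-337.7 kJ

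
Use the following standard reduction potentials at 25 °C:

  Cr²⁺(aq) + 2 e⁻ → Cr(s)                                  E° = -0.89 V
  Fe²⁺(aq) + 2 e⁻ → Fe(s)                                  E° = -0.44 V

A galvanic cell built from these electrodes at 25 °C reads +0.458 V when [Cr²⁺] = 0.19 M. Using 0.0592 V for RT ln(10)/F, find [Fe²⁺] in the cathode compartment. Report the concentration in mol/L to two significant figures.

Fe²⁺/Fe is the cathode, Cr²⁺/Cr the anode: E°cell = +0.45 V, n = 2.
Overall reaction: Fe²⁺(aq) + Cr(s) → Fe(s) + Cr²⁺(aq); Q = [Cr²⁺]^1/[Fe²⁺]^1.
From E = E° − (0.0592/n) log Q: log Q = (E° − E)·n/0.0592 = (+0.45 − (+0.458))·2/0.0592 = -0.2703.
So 1·log[Fe²⁺] = 1·log(0.19) − log Q = -0.7212 − (-0.2703) = -0.4509; [Fe²⁺] = 10^(-0.4509) ≈ 0.35 M.

0.35 M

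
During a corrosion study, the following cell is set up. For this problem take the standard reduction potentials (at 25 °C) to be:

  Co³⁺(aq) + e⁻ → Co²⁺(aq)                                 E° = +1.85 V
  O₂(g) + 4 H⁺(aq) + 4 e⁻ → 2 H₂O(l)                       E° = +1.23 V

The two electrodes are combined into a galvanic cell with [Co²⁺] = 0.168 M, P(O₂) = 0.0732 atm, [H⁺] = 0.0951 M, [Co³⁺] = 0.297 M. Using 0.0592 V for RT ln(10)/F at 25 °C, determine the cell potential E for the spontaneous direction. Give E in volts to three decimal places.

+0.712 V

Co³⁺/Co²⁺ is the cathode (higher E°), O₂/H₂O the anode: E°cell = +1.85 − (+1.23) = +0.62 V, n = 4.
Overall: 4 Co³⁺(aq) + 2 H₂O(l) → 4 Co²⁺(aq) + O₂(g) + 4 H⁺(aq)
Q = [Co²⁺]^4·P(O₂)·[H⁺]^4 / ([Co³⁺]^4); log Q = -6.213.
E = E° − (0.0592/n) log Q = +0.62 − (0.0592/4)(-6.213) = +0.712 V.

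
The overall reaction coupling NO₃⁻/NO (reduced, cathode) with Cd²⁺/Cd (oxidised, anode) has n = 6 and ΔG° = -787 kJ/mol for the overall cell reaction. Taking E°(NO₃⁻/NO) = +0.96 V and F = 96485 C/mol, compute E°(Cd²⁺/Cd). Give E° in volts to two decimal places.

-0.40 V

E°cell = −ΔG°/(nF) = −(-787×10³)/((6)(96485)) = +1.359 V.
Since NO₃⁻/NO is the cathode and Cd²⁺/Cd the anode, E°cell = E°(NO₃⁻/NO) − E°(Cd²⁺/Cd).
So E°(Cd²⁺/Cd) = E°(NO₃⁻/NO) − E°cell = (+0.96) − (+1.359) = -0.40 V.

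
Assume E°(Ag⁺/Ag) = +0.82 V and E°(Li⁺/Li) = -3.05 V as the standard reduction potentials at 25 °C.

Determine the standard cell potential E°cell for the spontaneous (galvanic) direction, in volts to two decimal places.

The Ag⁺/Ag couple has the higher reduction potential, so it is the cathode; Li⁺/Li is oxidised at the anode.
E°cell = E°(cathode) − E°(anode) = (+0.82) − (-3.05) = +3.87 V.

+3.87 V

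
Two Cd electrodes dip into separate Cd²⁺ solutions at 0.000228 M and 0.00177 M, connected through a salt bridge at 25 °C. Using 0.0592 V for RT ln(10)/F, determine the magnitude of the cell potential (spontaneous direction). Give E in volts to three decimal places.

For a concentration cell E°cell = 0. The 0.00177 M side is the cathode (reduction is favoured where [Cd²⁺] is higher).
With n = 2, E = −(0.0592/2) log([Cd²⁺]ₐₙ/[Cd²⁺]꜀ₐₜ) = −(0.0592/2) log(0.000228/0.00177) = −(0.0592/2)(-0.890) = +0.026 V.

+0.026 V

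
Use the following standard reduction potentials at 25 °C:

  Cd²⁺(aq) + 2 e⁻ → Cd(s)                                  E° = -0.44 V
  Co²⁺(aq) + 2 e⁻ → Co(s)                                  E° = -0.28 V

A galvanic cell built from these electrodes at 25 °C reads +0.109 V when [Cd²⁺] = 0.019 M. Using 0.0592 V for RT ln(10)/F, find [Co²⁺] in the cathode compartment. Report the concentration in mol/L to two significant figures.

Co²⁺/Co is the cathode, Cd²⁺/Cd the anode: E°cell = +0.16 V, n = 2.
Overall reaction: Co²⁺(aq) + Cd(s) → Co(s) + Cd²⁺(aq); Q = [Cd²⁺]^1/[Co²⁺]^1.
From E = E° − (0.0592/n) log Q: log Q = (E° − E)·n/0.0592 = (+0.16 − (+0.109))·2/0.0592 = 1.7230.
So 1·log[Co²⁺] = 1·log(0.019) − log Q = -1.7212 − (1.7230) = -3.4442; [Co²⁺] = 10^(-3.4442) ≈ 0.00036 M.

0.00036 M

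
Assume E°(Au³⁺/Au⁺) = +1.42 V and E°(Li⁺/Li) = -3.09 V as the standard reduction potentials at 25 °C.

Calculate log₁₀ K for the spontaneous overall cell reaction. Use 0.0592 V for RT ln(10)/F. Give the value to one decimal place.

Cathode: Au³⁺/Au⁺; anode: Li⁺/Li. E°cell = +4.51 V, n = 2.
log K = nE°cell / 0.0592 = (2)(+4.51) / 0.0592 = 152.4.

152.4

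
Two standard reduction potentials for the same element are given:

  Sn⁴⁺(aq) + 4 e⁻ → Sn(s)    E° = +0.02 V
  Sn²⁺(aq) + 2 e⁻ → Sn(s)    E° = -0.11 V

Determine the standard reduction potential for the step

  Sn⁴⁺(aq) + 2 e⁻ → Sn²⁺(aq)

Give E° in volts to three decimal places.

+0.150 V

Sequential free energies add, so n₃E°₃ = n₁E°₁ + n₂E°₂.
With n₃ = 4, and the known step contributing 2×(-0.11) V, the unknown satisfies 2·E° = 4×(+0.02) − 2×(-0.11) = +0.300.
E° = +0.300 / 2 = +0.150 V.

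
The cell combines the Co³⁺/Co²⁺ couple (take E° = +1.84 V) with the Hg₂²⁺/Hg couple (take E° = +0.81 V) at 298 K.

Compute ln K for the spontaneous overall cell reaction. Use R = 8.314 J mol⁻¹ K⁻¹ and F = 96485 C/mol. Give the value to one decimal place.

80.2

Cathode: Co³⁺/Co²⁺; anode: Hg₂²⁺/Hg. E°cell = (+1.84) − (+0.81) = +1.03 V, with n = 2.
ΔG° = −nFE° = −RT ln K, so ln K = nFE°/(RT) = (2)(96485)(+1.03) / ((8.314)(298)) = 80.223.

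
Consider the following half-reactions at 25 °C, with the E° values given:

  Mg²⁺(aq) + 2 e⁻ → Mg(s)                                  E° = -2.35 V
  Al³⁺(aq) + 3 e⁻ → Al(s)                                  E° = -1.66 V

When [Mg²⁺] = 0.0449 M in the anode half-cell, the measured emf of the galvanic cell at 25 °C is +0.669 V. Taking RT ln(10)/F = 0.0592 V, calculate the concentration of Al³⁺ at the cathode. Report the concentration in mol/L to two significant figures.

Al³⁺/Al is the cathode, Mg²⁺/Mg the anode: E°cell = +0.69 V, n = 6.
Overall reaction: 2 Al³⁺(aq) + 3 Mg(s) → 2 Al(s) + 3 Mg²⁺(aq); Q = [Mg²⁺]^3/[Al³⁺]^2.
From E = E° − (0.0592/n) log Q: log Q = (E° − E)·n/0.0592 = (+0.69 − (+0.669))·6/0.0592 = 2.1284.
So 2·log[Al³⁺] = 3·log(0.0449) − log Q = -4.0433 − (2.1284) = -6.1717; log[Al³⁺] = -6.1717 / 2 = -3.0859; [Al³⁺] = 10^(-3.0859) ≈ 0.00082 M.

0.00082 M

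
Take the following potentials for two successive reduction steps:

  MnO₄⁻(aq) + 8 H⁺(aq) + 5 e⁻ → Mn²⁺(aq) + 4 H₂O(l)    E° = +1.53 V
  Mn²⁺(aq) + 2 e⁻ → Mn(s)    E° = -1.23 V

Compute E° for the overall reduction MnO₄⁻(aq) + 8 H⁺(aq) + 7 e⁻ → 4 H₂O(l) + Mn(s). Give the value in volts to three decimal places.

Standard free energies of sequential steps add: ΔG°₃ = ΔG°₁ + ΔG°₂, so n₃E°₃ = n₁E°₁ + n₂E°₂.
E°₃ = (5×+1.53 + 2×-1.23) / 7 = (+5.190) / 7 = +0.741 V.

+0.741 V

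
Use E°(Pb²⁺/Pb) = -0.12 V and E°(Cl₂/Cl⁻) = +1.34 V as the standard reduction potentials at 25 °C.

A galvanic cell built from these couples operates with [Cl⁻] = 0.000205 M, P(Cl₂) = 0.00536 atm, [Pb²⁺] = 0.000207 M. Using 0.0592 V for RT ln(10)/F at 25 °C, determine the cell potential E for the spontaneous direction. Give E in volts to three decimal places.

+1.720 V

Cl₂/Cl⁻ is the cathode (higher E°), Pb²⁺/Pb the anode: E°cell = +1.34 − (-0.12) = +1.46 V, n = 2.
Overall: Cl₂(g) + Pb(s) → 2 Cl⁻(aq) + Pb²⁺(aq)
Q = [Cl⁻]^2·[Pb²⁺] / (P(Cl₂)); log Q = -8.790.
E = E° − (0.0592/n) log Q = +1.46 − (0.0592/2)(-8.790) = +1.720 V.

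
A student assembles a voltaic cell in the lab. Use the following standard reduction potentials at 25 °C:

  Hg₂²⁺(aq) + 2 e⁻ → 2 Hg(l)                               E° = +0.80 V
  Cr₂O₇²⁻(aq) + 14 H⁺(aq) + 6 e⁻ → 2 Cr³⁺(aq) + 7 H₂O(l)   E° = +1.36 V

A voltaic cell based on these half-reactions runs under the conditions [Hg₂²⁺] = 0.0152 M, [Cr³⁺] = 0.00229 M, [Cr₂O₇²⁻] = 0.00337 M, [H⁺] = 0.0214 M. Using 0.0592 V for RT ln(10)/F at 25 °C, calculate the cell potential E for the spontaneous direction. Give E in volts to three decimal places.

+0.411 V

Cr₂O₇²⁻/Cr³⁺ is the cathode (higher E°), Hg₂²⁺/Hg the anode: E°cell = +1.36 − (+0.80) = +0.56 V, n = 6.
Overall: Cr₂O₇²⁻(aq) + 14 H⁺(aq) + 6 Hg(l) → 2 Cr³⁺(aq) + 7 H₂O(l) + 3 Hg₂²⁺(aq)
Q = [Cr³⁺]^2·[Hg₂²⁺]^3 / ([Cr₂O₇²⁻]·[H⁺]^14); log Q = 15.112.
E = E° − (0.0592/n) log Q = +0.56 − (0.0592/6)(15.112) = +0.411 V.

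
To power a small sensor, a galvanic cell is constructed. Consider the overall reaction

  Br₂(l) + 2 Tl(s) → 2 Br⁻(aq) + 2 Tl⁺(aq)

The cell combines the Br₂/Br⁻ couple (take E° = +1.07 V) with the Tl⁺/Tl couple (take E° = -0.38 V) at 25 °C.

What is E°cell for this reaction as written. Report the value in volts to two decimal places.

+1.45 V

The Br₂/Br⁻ couple has the higher reduction potential, so it is the cathode; Tl⁺/Tl is oxidised at the anode.
E°cell = E°(cathode) − E°(anode) = (+1.07) − (-0.38) = +1.45 V.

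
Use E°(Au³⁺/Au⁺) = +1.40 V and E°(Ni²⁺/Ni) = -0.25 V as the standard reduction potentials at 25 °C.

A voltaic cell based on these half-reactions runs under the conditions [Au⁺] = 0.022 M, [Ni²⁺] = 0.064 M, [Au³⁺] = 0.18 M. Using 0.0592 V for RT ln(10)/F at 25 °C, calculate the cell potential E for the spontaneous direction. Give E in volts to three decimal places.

+1.712 V

Au³⁺/Au⁺ is the cathode (higher E°), Ni²⁺/Ni the anode: E°cell = +1.40 − (-0.25) = +1.65 V, n = 2.
Overall: Au³⁺(aq) + Ni(s) → Au⁺(aq) + Ni²⁺(aq)
Q = [Au⁺]·[Ni²⁺] / ([Au³⁺]); log Q = -2.107.
E = E° − (0.0592/n) log Q = +1.65 − (0.0592/2)(-2.107) = +1.712 V.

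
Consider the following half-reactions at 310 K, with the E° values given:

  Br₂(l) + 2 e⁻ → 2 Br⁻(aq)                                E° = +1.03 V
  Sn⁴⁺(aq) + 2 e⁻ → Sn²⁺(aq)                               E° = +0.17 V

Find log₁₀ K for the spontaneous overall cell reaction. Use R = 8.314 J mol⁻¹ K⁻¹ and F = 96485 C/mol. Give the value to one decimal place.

28.0

Cathode: Br₂/Br⁻; anode: Sn⁴⁺/Sn²⁺. E°cell = (+1.03) − (+0.17) = +0.86 V, with n = 2.
ΔG° = −nFE° = −RT ln K, so ln K = nFE°/(RT) = (2)(96485)(+0.86) / ((8.314)(310)) = 64.390.
log₁₀ K = 64.390 / ln 10 = 28.0.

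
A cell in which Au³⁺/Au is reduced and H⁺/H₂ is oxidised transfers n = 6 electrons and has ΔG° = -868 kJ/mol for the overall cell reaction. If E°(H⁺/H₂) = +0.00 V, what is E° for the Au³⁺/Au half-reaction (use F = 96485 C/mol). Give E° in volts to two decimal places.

E°cell = −ΔG°/(nF) = −(-868×10³)/((6)(96485)) = +1.499 V.
Since Au³⁺/Au is the cathode and H⁺/H₂ the anode, E°cell = E°(Au³⁺/Au) − E°(H⁺/H₂).
So E°(Au³⁺/Au) = E°cell + E°(H⁺/H₂) = +1.499 + (+0.00) = +1.50 V.

+1.50 V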